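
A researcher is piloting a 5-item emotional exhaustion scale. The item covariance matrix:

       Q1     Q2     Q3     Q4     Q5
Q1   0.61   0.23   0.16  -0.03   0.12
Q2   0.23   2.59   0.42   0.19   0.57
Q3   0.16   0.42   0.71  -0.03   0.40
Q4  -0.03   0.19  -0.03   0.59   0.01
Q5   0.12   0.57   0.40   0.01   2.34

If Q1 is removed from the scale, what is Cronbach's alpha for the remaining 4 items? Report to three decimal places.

Remaining items: Q2, Q3, Q4, Q5 (k = 4).
Σσ²ᵢ = 2.59 + 0.71 + 0.59 + 2.34 = 6.23
σ²_total = 6.23 + 2 × 1.56 = 9.35
α (item deleted) = (4/3)·(1 − 6.23/9.35) = 0.445

Cronbach's alpha = 0.445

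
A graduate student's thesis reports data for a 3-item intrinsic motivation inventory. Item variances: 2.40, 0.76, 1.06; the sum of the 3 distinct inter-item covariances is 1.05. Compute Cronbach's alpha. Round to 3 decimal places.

α = 0.498

Σσᵢ² = 2.40 + 0.76 + 1.06 = 4.22
Sum of distinct covariances = 1.05
σ²_T = Σσᵢ² + 2·Σcov = 4.22 + 2 × 1.05 = 6.32
α = (3/2)·(1 − 4.22/6.32) = 0.498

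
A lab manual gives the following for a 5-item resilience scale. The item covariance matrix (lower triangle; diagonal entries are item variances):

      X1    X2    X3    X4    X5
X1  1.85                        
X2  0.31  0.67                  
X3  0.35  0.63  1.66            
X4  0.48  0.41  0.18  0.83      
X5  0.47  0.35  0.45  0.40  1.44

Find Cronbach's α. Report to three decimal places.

Cronbach's α = 0.694

ΣVar(i) = 1.85 + 0.67 + 1.66 + 0.83 + 1.44 = 6.45
Sum of the distinct covariances = 4.03
σ²_total = 6.45 + 2 × 4.03 = 14.51
α = (k/(k−1))·(1 − ΣVar(i)/σ²_total) = (5/4)·(1 − 6.45/14.51) = 0.694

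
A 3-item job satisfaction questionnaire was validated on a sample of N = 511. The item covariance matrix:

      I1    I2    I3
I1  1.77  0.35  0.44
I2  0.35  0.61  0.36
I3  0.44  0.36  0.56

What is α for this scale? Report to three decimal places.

ΣVar(i) = 1.77 + 0.61 + 0.56 = 2.94
Σ_{i<j} σ_ij = 1.15
σ²_T = 2.94 + 2 × 1.15 = 5.24
α = (k/(k−1))·(1 − ΣVar(i)/σ²_T) = (3/2)·(1 − 2.94/5.24) = 0.658

α = 0.658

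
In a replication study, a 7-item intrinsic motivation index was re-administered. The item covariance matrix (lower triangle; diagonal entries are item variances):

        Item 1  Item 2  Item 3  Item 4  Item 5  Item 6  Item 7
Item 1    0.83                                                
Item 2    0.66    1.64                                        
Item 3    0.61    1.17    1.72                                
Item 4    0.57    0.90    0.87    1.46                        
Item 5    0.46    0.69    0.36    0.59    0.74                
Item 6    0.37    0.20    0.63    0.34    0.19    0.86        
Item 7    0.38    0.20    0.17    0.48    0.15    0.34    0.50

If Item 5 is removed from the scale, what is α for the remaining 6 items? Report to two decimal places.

α = 0.83

Remaining items: Item 1, Item 2, Item 3, Item 4, Item 6, Item 7 (k = 6).
sum of item variances = 0.83 + 1.64 + 1.72 + 1.46 + 0.86 + 0.50 = 7.01
total variance = 7.01 + 2 × 7.89 = 22.79
α (item deleted) = (6/5)·(1 − 7.01/22.79) = 0.83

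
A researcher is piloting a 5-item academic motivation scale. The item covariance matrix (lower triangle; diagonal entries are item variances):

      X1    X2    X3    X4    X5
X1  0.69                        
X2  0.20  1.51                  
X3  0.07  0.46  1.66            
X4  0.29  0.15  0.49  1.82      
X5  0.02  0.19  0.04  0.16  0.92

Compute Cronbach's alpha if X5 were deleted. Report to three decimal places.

α = 0.492

Remaining items: X1, X2, X3, X4 (k = 4).
ΣVar(i) = 0.69 + 1.51 + 1.66 + 1.82 = 5.68
σ²_T = 5.68 + 2 × 1.66 = 9.00
α (item deleted) = (4/3)·(1 − 5.68/9.00) = 0.492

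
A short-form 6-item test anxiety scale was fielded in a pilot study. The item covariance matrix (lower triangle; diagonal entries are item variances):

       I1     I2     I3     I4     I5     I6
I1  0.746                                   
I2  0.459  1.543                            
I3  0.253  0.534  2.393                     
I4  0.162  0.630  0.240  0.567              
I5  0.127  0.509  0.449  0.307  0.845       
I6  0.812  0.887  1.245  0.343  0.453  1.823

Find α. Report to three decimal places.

Σσᵢ² = 0.746 + 1.543 + 2.393 + 0.567 + 0.845 + 1.823 = 7.917
Σ_{i<j} σ_ij = 7.410
Var(T) = 7.917 + 2 × 7.410 = 22.737
α = (k/(k−1))·(1 − Σσᵢ²/Var(T)) = (6/5)·(1 − 7.917/22.737) = 0.782

α = 0.782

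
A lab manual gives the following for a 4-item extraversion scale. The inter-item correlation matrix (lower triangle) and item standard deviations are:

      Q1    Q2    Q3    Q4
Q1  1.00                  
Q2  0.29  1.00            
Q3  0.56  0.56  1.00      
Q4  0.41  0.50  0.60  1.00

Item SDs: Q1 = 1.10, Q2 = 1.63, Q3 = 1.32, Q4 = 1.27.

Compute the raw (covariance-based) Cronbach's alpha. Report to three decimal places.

Σσ²ᵢ = 1.10² + 1.63² + 1.32² + 1.27² = 7.2222
Covariances σ_ij = r_ij · s_i · s_j:
  σ(Q1,Q2) = 0.29 × 1.10 × 1.63 = 0.5200
  σ(Q1,Q3) = 0.56 × 1.10 × 1.32 = 0.8131
  σ(Q1,Q4) = 0.41 × 1.10 × 1.27 = 0.5728
  σ(Q2,Q3) = 0.56 × 1.63 × 1.32 = 1.2049
  σ(Q2,Q4) = 0.50 × 1.63 × 1.27 = 1.0351
  σ(Q3,Q4) = 0.60 × 1.32 × 1.27 = 1.0058
σ²_T = Σσ²ᵢ + 2·Σσ_ij = 7.2222 + 2 × 5.1517 = 17.5256
α = (4/3)·(1 − 7.2222/17.5256) = 0.784

Cronbach's alpha = 0.784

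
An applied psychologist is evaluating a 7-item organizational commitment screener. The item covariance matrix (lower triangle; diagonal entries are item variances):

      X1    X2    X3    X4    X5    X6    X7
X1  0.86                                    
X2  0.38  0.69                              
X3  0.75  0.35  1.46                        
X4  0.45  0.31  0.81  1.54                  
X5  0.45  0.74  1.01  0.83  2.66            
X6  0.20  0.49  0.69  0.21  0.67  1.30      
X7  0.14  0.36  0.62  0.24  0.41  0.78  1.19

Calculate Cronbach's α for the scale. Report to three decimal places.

Cronbach's α = 0.807

sum of item variances = 0.86 + 0.69 + 1.46 + 1.54 + 2.66 + 1.30 + 1.19 = 9.70
Σ_{i<j} σ_ij = 10.89
Var(T) = 9.70 + 2 × 10.89 = 31.48
α = (k/(k−1))·(1 − sum of item variances/Var(T)) = (7/6)·(1 − 9.70/31.48) = 0.807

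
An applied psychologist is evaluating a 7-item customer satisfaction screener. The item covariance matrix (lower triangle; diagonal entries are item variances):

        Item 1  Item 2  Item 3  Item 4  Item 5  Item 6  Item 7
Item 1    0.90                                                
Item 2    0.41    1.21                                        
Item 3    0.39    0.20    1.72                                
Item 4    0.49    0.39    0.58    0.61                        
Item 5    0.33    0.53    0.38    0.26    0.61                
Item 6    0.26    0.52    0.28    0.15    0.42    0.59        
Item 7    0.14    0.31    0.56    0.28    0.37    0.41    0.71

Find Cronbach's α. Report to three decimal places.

Σσᵢ² = 0.90 + 1.21 + 1.72 + 0.61 + 0.61 + 0.59 + 0.71 = 6.35
Sum of the distinct covariances = 7.66
σ²_T = 6.35 + 2 × 7.66 = 21.67
α = (k/(k−1))·(1 − Σσᵢ²/σ²_T) = (7/6)·(1 − 6.35/21.67) = 0.825

α = 0.825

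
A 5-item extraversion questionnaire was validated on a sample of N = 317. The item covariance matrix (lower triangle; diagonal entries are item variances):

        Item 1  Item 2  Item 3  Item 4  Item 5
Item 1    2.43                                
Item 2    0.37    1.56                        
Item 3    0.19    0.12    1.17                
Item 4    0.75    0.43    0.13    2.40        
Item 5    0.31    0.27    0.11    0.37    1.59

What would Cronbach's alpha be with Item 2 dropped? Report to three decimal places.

Cronbach's alpha = 0.439

Remaining items: Item 1, Item 3, Item 4, Item 5 (k = 4).
Σσ²ᵢ = 2.43 + 1.17 + 2.40 + 1.59 = 7.59
σ²_total = 7.59 + 2 × 1.86 = 11.31
α (item deleted) = (4/3)·(1 − 7.59/11.31) = 0.439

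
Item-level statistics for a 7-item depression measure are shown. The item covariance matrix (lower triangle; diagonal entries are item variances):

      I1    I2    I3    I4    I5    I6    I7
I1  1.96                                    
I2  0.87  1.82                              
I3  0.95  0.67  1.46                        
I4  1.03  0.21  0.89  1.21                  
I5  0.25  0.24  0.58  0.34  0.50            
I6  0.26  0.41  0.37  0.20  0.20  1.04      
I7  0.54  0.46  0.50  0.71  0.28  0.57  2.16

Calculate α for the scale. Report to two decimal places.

ΣVar(i) = 1.96 + 1.82 + 1.46 + 1.21 + 0.50 + 1.04 + 2.16 = 10.15
Σ_{i<j} σ_ij = 10.53
Var(T) = 10.15 + 2 × 10.53 = 31.21
α = (k/(k−1))·(1 − ΣVar(i)/Var(T)) = (7/6)·(1 − 10.15/31.21) = 0.79

α = 0.79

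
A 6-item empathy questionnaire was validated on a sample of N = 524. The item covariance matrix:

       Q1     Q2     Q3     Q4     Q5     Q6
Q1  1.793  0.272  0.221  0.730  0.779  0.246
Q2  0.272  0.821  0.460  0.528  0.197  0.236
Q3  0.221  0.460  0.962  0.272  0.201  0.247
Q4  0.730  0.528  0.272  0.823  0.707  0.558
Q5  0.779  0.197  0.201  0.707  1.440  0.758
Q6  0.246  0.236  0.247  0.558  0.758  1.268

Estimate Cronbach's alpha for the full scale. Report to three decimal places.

Σσ²ᵢ = 1.793 + 0.821 + 0.962 + 0.823 + 1.440 + 1.268 = 7.107
Sum of off-diagonal covariances = 6.412
σ²_total = 7.107 + 2 × 6.412 = 19.931
α = (k/(k−1))·(1 − Σσ²ᵢ/σ²_total) = (6/5)·(1 − 7.107/19.931) = 0.772

Cronbach's alpha = 0.772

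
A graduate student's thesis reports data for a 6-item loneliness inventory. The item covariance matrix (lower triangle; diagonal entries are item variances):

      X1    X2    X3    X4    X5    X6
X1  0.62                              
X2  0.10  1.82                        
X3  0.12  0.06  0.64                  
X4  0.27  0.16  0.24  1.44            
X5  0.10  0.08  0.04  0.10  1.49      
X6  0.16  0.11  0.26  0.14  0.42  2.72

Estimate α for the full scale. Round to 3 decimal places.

Σσᵢ² = 0.62 + 1.82 + 0.64 + 1.44 + 1.49 + 2.72 = 8.73
Sum of the distinct covariances = 2.36
σ²_T = 8.73 + 2 × 2.36 = 13.45
α = (k/(k−1))·(1 − Σσᵢ²/σ²_T) = (6/5)·(1 − 8.73/13.45) = 0.421

α = 0.421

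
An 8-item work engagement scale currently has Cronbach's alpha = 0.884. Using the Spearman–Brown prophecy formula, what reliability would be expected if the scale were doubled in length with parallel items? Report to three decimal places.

predicted reliability = 0.938

Length factor m = 2
α' = m·α / (1 + (m−1)·α)
   = 2 × 0.884 / (1 + (2 − 1) × 0.884)
   = 1.7680 / 1.8840 = 0.938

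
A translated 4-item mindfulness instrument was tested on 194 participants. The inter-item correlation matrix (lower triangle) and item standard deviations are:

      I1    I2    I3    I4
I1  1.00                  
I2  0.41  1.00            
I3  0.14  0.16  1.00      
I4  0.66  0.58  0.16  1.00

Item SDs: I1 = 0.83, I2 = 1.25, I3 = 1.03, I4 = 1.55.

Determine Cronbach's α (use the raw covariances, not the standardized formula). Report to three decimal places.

α = 0.681

Σσ²ᵢ = 0.83² + 1.25² + 1.03² + 1.55² = 5.7148
Covariances σ_ij = r_ij · s_i · s_j:
  σ(I1,I2) = 0.41 × 0.83 × 1.25 = 0.4254
  σ(I1,I3) = 0.14 × 0.83 × 1.03 = 0.1197
  σ(I1,I4) = 0.66 × 0.83 × 1.55 = 0.8491
  σ(I2,I3) = 0.16 × 1.25 × 1.03 = 0.2060
  σ(I2,I4) = 0.58 × 1.25 × 1.55 = 1.1238
  σ(I3,I4) = 0.16 × 1.03 × 1.55 = 0.2554
σ²_T = Σσ²ᵢ + 2·Σσ_ij = 5.7148 + 2 × 2.9794 = 11.6736
α = (4/3)·(1 − 5.7148/11.6736) = 0.681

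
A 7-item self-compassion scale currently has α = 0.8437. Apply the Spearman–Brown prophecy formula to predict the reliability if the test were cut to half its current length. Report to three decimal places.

predicted reliability = 0.730

Length factor m = 1/2
α' = m·α / (1 − (1−m)·α)
   = 1/2 × 0.8437 / (1 − (1 − 1/2) × 0.8437)
   = 0.4219 / 0.5781 = 0.730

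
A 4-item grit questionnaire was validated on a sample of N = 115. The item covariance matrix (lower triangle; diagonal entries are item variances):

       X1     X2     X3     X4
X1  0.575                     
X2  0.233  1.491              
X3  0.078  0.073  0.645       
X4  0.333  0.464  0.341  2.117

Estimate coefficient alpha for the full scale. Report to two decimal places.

α = 0.52

sum of item variances = 0.575 + 1.491 + 0.645 + 2.117 = 4.828
Sum of the distinct covariances = 1.522
σ²_T = 4.828 + 2 × 1.522 = 7.872
α = (k/(k−1))·(1 − sum of item variances/σ²_T) = (4/3)·(1 − 4.828/7.872) = 0.52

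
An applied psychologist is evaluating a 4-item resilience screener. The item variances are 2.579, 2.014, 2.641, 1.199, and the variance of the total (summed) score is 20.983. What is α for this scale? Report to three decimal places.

α = 0.797

Σσᵢ² = 2.579 + 2.014 + 2.641 + 1.199 = 8.433
α = (k/(k−1))·(1 − Σσᵢ²/σ²_T) = (4/3)·(1 − 8.433/20.983) = 0.797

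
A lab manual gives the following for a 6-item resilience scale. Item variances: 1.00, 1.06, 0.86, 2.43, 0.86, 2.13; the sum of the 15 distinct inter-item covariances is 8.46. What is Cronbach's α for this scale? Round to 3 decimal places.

Cronbach's α = 0.804

Σσ²ᵢ = 1.00 + 1.06 + 0.86 + 2.43 + 0.86 + 2.13 = 8.34
Sum of distinct covariances = 8.46
Var(T) = Σσ²ᵢ + 2·Σcov = 8.34 + 2 × 8.46 = 25.26
α = (6/5)·(1 − 8.34/25.26) = 0.804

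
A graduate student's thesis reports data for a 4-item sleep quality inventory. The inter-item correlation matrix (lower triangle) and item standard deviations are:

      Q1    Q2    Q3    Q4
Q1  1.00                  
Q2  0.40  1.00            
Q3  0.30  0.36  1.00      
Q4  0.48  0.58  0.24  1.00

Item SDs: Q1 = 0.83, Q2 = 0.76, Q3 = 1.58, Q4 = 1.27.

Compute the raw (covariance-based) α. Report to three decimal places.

Σσ²ᵢ = 0.83² + 0.76² + 1.58² + 1.27² = 5.3758
Covariances σ_ij = r_ij · s_i · s_j:
  σ(Q1,Q2) = 0.40 × 0.83 × 0.76 = 0.2523
  σ(Q1,Q3) = 0.30 × 0.83 × 1.58 = 0.3934
  σ(Q1,Q4) = 0.48 × 0.83 × 1.27 = 0.5060
  σ(Q2,Q3) = 0.36 × 0.76 × 1.58 = 0.4323
  σ(Q2,Q4) = 0.58 × 0.76 × 1.27 = 0.5598
  σ(Q3,Q4) = 0.24 × 1.58 × 1.27 = 0.4816
σ²_T = Σσ²ᵢ + 2·Σσ_ij = 5.3758 + 2 × 2.6254 = 10.6266
α = (4/3)·(1 − 5.3758/10.6266) = 0.659

α = 0.659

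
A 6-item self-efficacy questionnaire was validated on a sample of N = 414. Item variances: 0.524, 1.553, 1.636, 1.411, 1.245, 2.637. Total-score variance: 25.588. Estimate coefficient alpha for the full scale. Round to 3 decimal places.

α = 0.778

Σσᵢ² = 0.524 + 1.553 + 1.636 + 1.411 + 1.245 + 2.637 = 9.006
α = (k/(k−1))·(1 − Σσᵢ²/Var(T)) = (6/5)·(1 − 9.006/25.588) = 0.778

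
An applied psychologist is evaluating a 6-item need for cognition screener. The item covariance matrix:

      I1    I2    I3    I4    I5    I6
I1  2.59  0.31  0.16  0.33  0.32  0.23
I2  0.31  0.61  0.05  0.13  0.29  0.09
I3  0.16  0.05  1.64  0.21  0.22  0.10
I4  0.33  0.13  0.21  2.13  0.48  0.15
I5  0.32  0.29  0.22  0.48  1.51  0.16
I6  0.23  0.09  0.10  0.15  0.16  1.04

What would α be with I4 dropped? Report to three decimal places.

α = 0.429

Remaining items: I1, I2, I3, I5, I6 (k = 5).
sum of item variances = 2.59 + 0.61 + 1.64 + 1.51 + 1.04 = 7.39
total variance = 7.39 + 2 × 1.93 = 11.25
α (item deleted) = (5/4)·(1 − 7.39/11.25) = 0.429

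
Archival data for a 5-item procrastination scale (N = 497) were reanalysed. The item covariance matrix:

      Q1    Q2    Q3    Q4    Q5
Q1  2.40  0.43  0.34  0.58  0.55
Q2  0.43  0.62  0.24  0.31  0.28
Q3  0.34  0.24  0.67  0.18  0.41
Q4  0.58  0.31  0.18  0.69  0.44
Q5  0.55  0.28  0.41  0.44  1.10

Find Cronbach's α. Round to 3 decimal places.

sum of item variances = 2.40 + 0.62 + 0.67 + 0.69 + 1.10 = 5.48
Σ_{i<j} σ_ij = 3.76
σ²_total = 5.48 + 2 × 3.76 = 13.00
α = (k/(k−1))·(1 − sum of item variances/σ²_total) = (5/4)·(1 − 5.48/13.00) = 0.723

α = 0.723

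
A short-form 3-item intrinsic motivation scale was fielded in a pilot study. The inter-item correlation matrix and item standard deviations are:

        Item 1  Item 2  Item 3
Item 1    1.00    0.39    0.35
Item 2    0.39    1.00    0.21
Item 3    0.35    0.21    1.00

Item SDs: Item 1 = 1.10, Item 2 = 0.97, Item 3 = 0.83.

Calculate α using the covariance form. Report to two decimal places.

Σσ²ᵢ = 1.10² + 0.97² + 0.83² = 2.8398
Covariances σ_ij = r_ij · s_i · s_j:
  σ(Item 1,Item 2) = 0.39 × 1.10 × 0.97 = 0.4161
  σ(Item 1,Item 3) = 0.35 × 1.10 × 0.83 = 0.3196
  σ(Item 2,Item 3) = 0.21 × 0.97 × 0.83 = 0.1691
σ²_T = Σσ²ᵢ + 2·Σσ_ij = 2.8398 + 2 × 0.9048 = 4.6494
α = (3/2)·(1 − 2.8398/4.6494) = 0.58

α = 0.58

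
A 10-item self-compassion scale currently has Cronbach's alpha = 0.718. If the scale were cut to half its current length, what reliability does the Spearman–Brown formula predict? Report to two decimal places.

Length factor m = 1/2
α' = m·α / (1 − (1−m)·α)
   = 1/2 × 0.718 / (1 − (1 − 1/2) × 0.718)
   = 0.3590 / 0.6410 = 0.56

predicted reliability = 0.56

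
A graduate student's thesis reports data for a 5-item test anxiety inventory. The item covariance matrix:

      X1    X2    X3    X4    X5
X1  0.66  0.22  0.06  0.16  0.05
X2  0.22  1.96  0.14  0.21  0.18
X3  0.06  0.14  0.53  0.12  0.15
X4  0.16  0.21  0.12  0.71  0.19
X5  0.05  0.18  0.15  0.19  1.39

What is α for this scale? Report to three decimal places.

Σσ²ᵢ = 0.66 + 1.96 + 0.53 + 0.71 + 1.39 = 5.25
Sum of the distinct covariances = 1.48
Var(T) = 5.25 + 2 × 1.48 = 8.21
α = (k/(k−1))·(1 − Σσ²ᵢ/Var(T)) = (5/4)·(1 − 5.25/8.21) = 0.451

α = 0.451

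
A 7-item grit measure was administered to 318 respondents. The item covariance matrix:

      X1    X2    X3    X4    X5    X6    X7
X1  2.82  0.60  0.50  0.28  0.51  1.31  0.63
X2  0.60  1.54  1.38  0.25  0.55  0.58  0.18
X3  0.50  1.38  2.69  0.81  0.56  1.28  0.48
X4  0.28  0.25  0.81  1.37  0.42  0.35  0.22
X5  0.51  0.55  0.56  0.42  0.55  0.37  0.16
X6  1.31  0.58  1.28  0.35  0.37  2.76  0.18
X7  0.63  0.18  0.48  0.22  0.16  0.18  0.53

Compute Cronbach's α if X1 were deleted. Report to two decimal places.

Remaining items: X2, X3, X4, X5, X6, X7 (k = 6).
Σσ²ᵢ = 1.54 + 2.69 + 1.37 + 0.55 + 2.76 + 0.53 = 9.44
σ²_T = 9.44 + 2 × 7.77 = 24.98
α (item deleted) = (6/5)·(1 − 9.44/24.98) = 0.75

Cronbach's α = 0.75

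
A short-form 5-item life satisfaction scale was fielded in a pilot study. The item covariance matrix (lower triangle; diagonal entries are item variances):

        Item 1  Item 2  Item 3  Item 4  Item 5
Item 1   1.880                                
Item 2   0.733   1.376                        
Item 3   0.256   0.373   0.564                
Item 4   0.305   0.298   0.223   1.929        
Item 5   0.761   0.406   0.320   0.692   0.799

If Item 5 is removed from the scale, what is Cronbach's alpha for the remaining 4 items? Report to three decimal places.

α = 0.576

Remaining items: Item 1, Item 2, Item 3, Item 4 (k = 4).
ΣVar(i) = 1.880 + 1.376 + 0.564 + 1.929 = 5.749
total variance = 5.749 + 2 × 2.188 = 10.125
α (item deleted) = (4/3)·(1 − 5.749/10.125) = 0.576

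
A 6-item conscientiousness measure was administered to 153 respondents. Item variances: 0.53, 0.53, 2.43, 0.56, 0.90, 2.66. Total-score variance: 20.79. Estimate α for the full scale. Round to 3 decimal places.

α = 0.761

sum of item variances = 0.53 + 0.53 + 2.43 + 0.56 + 0.90 + 2.66 = 7.61
α = (k/(k−1))·(1 − sum of item variances/total variance) = (6/5)·(1 − 7.61/20.79) = 0.761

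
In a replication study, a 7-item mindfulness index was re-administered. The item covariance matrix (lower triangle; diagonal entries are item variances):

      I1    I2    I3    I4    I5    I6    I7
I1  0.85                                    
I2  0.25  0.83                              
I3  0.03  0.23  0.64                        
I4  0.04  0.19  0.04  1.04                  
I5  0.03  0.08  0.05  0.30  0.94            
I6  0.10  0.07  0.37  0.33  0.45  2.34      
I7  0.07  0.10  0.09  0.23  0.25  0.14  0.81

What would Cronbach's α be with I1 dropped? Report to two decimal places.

α = 0.56

Remaining items: I2, I3, I4, I5, I6, I7 (k = 6).
sum of item variances = 0.83 + 0.64 + 1.04 + 0.94 + 2.34 + 0.81 = 6.60
σ²_total = 6.60 + 2 × 2.92 = 12.44
α (item deleted) = (6/5)·(1 − 6.60/12.44) = 0.56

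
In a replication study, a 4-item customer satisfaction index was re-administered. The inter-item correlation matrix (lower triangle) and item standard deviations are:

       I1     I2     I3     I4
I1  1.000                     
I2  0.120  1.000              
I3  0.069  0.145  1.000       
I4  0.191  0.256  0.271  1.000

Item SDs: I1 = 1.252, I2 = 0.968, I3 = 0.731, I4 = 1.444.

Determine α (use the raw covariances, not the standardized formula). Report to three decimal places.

α = 0.449

Σσ²ᵢ = 1.252² + 0.968² + 0.731² + 1.444² = 5.1240
Covariances σ_ij = r_ij · s_i · s_j:
  σ(I1,I2) = 0.120 × 1.252 × 0.968 = 0.1454
  σ(I1,I3) = 0.069 × 1.252 × 0.731 = 0.0631
  σ(I1,I4) = 0.191 × 1.252 × 1.444 = 0.3453
  σ(I2,I3) = 0.145 × 0.968 × 0.731 = 0.1026
  σ(I2,I4) = 0.256 × 0.968 × 1.444 = 0.3578
  σ(I3,I4) = 0.271 × 0.731 × 1.444 = 0.2861
σ²_T = Σσ²ᵢ + 2·Σσ_ij = 5.1240 + 2 × 1.3003 = 7.7246
α = (4/3)·(1 − 5.1240/7.7246) = 0.449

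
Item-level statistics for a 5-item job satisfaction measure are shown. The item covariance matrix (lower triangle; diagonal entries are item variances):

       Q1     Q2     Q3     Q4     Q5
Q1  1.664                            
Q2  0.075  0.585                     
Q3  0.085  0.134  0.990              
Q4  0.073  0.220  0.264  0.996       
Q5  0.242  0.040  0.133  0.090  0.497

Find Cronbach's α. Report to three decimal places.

Cronbach's α = 0.455

sum of item variances = 1.664 + 0.585 + 0.990 + 0.996 + 0.497 = 4.732
Σ_{i<j} σ_ij = 1.356
σ²_total = 4.732 + 2 × 1.356 = 7.444
α = (k/(k−1))·(1 − sum of item variances/σ²_total) = (5/4)·(1 − 4.732/7.444) = 0.455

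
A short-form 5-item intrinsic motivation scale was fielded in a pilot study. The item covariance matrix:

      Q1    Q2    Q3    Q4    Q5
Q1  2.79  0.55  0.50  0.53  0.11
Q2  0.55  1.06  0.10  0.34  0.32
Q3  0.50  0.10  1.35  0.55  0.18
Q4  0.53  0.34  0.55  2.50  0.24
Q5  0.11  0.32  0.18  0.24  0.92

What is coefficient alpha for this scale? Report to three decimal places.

α = 0.553

Σσᵢ² = 2.79 + 1.06 + 1.35 + 2.50 + 0.92 = 8.62
Sum of the distinct covariances = 3.42
total variance = 8.62 + 2 × 3.42 = 15.46
α = (k/(k−1))·(1 − Σσᵢ²/total variance) = (5/4)·(1 − 8.62/15.46) = 0.553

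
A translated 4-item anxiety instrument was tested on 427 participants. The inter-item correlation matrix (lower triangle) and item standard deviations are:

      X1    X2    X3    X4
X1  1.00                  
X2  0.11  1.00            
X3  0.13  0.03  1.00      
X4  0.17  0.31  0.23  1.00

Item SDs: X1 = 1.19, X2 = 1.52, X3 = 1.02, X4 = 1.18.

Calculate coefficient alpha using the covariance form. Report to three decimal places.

α = 0.432

Σσ²ᵢ = 1.19² + 1.52² + 1.02² + 1.18² = 6.1593
Covariances σ_ij = r_ij · s_i · s_j:
  σ(X1,X2) = 0.11 × 1.19 × 1.52 = 0.1990
  σ(X1,X3) = 0.13 × 1.19 × 1.02 = 0.1578
  σ(X1,X4) = 0.17 × 1.19 × 1.18 = 0.2387
  σ(X2,X3) = 0.03 × 1.52 × 1.02 = 0.0465
  σ(X2,X4) = 0.31 × 1.52 × 1.18 = 0.5560
  σ(X3,X4) = 0.23 × 1.02 × 1.18 = 0.2768
σ²_T = Σσ²ᵢ + 2·Σσ_ij = 6.1593 + 2 × 1.4748 = 9.1089
α = (4/3)·(1 − 6.1593/9.1089) = 0.432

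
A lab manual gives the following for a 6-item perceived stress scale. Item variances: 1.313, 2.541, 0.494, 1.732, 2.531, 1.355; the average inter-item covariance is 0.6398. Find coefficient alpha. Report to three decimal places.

coefficient alpha = 0.790

ΣVar(i) = 1.313 + 2.541 + 0.494 + 1.732 + 2.531 + 1.355 = 9.966
Sum of the 15 distinct covariances = 15 × 0.6398 = 9.5970
σ²_T = ΣVar(i) + 2·Σcov = 9.966 + 2 × 9.5970 = 29.1600
α = (6/5)·(1 − 9.966/29.1600) = 0.790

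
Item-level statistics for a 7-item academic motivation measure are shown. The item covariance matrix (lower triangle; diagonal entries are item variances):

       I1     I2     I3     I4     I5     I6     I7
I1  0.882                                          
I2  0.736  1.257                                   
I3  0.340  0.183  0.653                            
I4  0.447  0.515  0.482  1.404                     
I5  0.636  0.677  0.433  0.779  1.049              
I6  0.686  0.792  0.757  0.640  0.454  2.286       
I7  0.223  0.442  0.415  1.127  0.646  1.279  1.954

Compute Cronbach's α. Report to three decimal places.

sum of item variances = 0.882 + 1.257 + 0.653 + 1.404 + 1.049 + 2.286 + 1.954 = 9.485
Sum of off-diagonal covariances = 12.689
total variance = 9.485 + 2 × 12.689 = 34.863
α = (k/(k−1))·(1 − sum of item variances/total variance) = (7/6)·(1 − 9.485/34.863) = 0.849

α = 0.849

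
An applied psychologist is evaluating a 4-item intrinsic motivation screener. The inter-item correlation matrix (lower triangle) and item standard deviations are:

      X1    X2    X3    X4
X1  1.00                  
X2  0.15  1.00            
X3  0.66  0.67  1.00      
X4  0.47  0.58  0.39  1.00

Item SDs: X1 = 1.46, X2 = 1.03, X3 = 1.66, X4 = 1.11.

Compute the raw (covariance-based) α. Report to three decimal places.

α = 0.783

Σσ²ᵢ = 1.46² + 1.03² + 1.66² + 1.11² = 7.1802
Covariances σ_ij = r_ij · s_i · s_j:
  σ(X1,X2) = 0.15 × 1.46 × 1.03 = 0.2256
  σ(X1,X3) = 0.66 × 1.46 × 1.66 = 1.5996
  σ(X1,X4) = 0.47 × 1.46 × 1.11 = 0.7617
  σ(X2,X3) = 0.67 × 1.03 × 1.66 = 1.1456
  σ(X2,X4) = 0.58 × 1.03 × 1.11 = 0.6631
  σ(X3,X4) = 0.39 × 1.66 × 1.11 = 0.7186
σ²_T = Σσ²ᵢ + 2·Σσ_ij = 7.1802 + 2 × 5.1142 = 17.4086
α = (4/3)·(1 − 7.1802/17.4086) = 0.783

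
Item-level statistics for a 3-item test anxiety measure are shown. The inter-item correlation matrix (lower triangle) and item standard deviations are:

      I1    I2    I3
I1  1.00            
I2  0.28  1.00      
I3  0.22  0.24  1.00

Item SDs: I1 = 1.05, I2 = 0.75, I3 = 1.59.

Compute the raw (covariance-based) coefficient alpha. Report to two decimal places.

α = 0.44

Σσ²ᵢ = 1.05² + 0.75² + 1.59² = 4.1931
Covariances σ_ij = r_ij · s_i · s_j:
  σ(I1,I2) = 0.28 × 1.05 × 0.75 = 0.2205
  σ(I1,I3) = 0.22 × 1.05 × 1.59 = 0.3673
  σ(I2,I3) = 0.24 × 0.75 × 1.59 = 0.2862
σ²_T = Σσ²ᵢ + 2·Σσ_ij = 4.1931 + 2 × 0.8740 = 5.9411
α = (3/2)·(1 − 4.1931/5.9411) = 0.44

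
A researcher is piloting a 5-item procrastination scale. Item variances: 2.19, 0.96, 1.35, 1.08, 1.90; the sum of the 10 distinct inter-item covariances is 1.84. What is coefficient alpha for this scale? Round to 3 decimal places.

sum of item variances = 2.19 + 0.96 + 1.35 + 1.08 + 1.90 = 7.48
Sum of distinct covariances = 1.84
Var(T) = sum of item variances + 2·Σcov = 7.48 + 2 × 1.84 = 11.16
α = (5/4)·(1 − 7.48/11.16) = 0.412

coefficient alpha = 0.412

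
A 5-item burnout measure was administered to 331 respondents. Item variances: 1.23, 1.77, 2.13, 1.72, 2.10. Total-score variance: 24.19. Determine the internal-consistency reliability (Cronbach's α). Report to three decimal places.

Σσᵢ² = 1.23 + 1.77 + 2.13 + 1.72 + 2.10 = 8.95
α = (k/(k−1))·(1 − Σσᵢ²/σ²_total) = (5/4)·(1 − 8.95/24.19) = 0.788

Cronbach's α = 0.788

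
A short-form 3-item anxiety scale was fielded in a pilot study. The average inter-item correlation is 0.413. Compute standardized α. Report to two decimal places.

Standardized α = k·r̄ / (1 + (k−1)·r̄) = 3 × 0.413 / (1 + 2 × 0.413)
  = 1.2390 / 1.8260 = 0.68

α = 0.68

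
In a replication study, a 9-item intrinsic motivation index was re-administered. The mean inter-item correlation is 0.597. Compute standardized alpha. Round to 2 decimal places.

Standardized α = k·r̄ / (1 + (k−1)·r̄) = 9 × 0.597 / (1 + 8 × 0.597)
  = 5.3730 / 5.7760 = 0.93

standardized alpha = 0.93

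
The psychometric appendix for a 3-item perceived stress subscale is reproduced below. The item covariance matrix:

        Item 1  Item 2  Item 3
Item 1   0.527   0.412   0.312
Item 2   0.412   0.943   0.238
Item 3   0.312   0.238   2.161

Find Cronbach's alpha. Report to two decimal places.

ΣVar(i) = 0.527 + 0.943 + 2.161 = 3.631
Σ_{i<j} σ_ij = 0.962
σ²_total = 3.631 + 2 × 0.962 = 5.555
α = (k/(k−1))·(1 − ΣVar(i)/σ²_total) = (3/2)·(1 − 3.631/5.555) = 0.52

Cronbach's alpha = 0.52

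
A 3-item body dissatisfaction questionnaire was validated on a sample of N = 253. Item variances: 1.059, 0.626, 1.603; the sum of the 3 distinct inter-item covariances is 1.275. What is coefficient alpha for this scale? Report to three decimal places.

ΣVar(i) = 1.059 + 0.626 + 1.603 = 3.288
Sum of distinct covariances = 1.275
Var(T) = ΣVar(i) + 2·Σcov = 3.288 + 2 × 1.275 = 5.838
α = (3/2)·(1 − 3.288/5.838) = 0.655

α = 0.655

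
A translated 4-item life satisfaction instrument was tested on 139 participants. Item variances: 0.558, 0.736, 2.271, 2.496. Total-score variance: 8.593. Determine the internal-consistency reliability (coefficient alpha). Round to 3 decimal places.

Σσ²ᵢ = 0.558 + 0.736 + 2.271 + 2.496 = 6.061
α = (k/(k−1))·(1 − Σσ²ᵢ/σ²_total) = (4/3)·(1 − 6.061/8.593) = 0.393

coefficient alpha = 0.393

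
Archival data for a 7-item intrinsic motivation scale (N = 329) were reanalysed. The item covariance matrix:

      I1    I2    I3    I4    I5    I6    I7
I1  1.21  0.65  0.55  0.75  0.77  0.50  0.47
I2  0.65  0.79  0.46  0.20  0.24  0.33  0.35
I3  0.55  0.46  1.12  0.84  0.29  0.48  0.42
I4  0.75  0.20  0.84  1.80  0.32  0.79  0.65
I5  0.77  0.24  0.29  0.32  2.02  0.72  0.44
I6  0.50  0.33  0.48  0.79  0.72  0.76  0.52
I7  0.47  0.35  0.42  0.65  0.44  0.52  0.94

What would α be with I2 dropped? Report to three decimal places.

Remaining items: I1, I3, I4, I5, I6, I7 (k = 6).
Σσᵢ² = 1.21 + 1.12 + 1.80 + 2.02 + 0.76 + 0.94 = 7.85
total variance = 7.85 + 2 × 8.51 = 24.87
α (item deleted) = (6/5)·(1 − 7.85/24.87) = 0.821

α = 0.821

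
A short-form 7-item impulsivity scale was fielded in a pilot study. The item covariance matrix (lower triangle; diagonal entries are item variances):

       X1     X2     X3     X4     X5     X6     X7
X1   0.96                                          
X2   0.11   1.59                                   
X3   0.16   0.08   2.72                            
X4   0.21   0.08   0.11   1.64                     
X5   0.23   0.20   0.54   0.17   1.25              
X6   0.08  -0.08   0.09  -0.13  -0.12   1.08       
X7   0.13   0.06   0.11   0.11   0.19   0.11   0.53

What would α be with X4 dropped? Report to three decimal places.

α = 0.381

Remaining items: X1, X2, X3, X5, X6, X7 (k = 6).
Σσ²ᵢ = 0.96 + 1.59 + 2.72 + 1.25 + 1.08 + 0.53 = 8.13
total variance = 8.13 + 2 × 1.89 = 11.91
α (item deleted) = (6/5)·(1 − 8.13/11.91) = 0.381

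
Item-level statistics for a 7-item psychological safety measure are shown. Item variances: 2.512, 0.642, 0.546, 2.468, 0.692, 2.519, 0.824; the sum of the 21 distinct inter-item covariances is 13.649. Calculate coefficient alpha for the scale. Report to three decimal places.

α = 0.849

Σσ²ᵢ = 2.512 + 0.642 + 0.546 + 2.468 + 0.692 + 2.519 + 0.824 = 10.203
Sum of distinct covariances = 13.649
total variance = Σσ²ᵢ + 2·Σcov = 10.203 + 2 × 13.649 = 37.501
α = (7/6)·(1 − 10.203/37.501) = 0.849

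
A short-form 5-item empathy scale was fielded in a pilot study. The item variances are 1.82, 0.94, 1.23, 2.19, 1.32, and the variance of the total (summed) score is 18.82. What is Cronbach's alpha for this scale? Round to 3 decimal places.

ΣVar(i) = 1.82 + 0.94 + 1.23 + 2.19 + 1.32 = 7.50
α = (k/(k−1))·(1 − ΣVar(i)/σ²_total) = (5/4)·(1 − 7.50/18.82) = 0.752

Cronbach's alpha = 0.752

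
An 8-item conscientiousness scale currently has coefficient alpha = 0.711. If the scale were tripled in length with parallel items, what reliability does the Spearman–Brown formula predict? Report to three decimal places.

Length factor m = 3
α' = m·α / (1 + (m−1)·α)
   = 3 × 0.711 / (1 + (3 − 1) × 0.711)
   = 2.1330 / 2.4220 = 0.881

predicted reliability = 0.881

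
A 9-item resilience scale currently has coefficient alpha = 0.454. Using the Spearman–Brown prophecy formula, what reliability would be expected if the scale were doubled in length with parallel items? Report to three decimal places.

Length factor m = 2
α' = m·α / (1 + (m−1)·α)
   = 2 × 0.454 / (1 + (2 − 1) × 0.454)
   = 0.9080 / 1.4540 = 0.624

predicted reliability = 0.624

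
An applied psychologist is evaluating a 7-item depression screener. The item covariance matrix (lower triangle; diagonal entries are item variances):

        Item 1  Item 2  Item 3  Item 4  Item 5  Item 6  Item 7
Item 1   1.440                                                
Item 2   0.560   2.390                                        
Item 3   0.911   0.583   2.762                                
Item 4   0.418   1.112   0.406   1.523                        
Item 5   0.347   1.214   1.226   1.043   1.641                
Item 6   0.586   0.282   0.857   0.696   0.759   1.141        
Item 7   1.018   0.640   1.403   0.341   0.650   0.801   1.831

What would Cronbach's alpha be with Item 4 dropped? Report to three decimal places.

Remaining items: Item 1, Item 2, Item 3, Item 5, Item 6, Item 7 (k = 6).
Σσᵢ² = 1.440 + 2.390 + 2.762 + 1.641 + 1.141 + 1.831 = 11.205
Var(T) = 11.205 + 2 × 11.837 = 34.879
α (item deleted) = (6/5)·(1 − 11.205/34.879) = 0.814

Cronbach's alpha = 0.814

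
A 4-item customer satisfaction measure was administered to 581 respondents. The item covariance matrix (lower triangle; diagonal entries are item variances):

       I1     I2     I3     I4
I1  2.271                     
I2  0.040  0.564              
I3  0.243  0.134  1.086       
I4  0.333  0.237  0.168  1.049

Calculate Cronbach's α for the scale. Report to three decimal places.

ΣVar(i) = 2.271 + 0.564 + 1.086 + 1.049 = 4.970
Sum of off-diagonal covariances = 1.155
Var(T) = 4.970 + 2 × 1.155 = 7.280
α = (k/(k−1))·(1 − ΣVar(i)/Var(T)) = (4/3)·(1 − 4.970/7.280) = 0.423

α = 0.423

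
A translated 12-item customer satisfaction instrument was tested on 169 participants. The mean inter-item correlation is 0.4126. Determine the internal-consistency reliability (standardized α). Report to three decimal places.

Standardized α = k·r̄ / (1 + (k−1)·r̄) = 12 × 0.4126 / (1 + 11 × 0.4126)
  = 4.9512 / 5.5386 = 0.894

α = 0.894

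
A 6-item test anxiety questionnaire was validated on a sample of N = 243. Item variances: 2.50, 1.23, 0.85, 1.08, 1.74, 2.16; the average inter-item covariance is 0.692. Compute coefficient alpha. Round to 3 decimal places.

coefficient alpha = 0.822

ΣVar(i) = 2.50 + 1.23 + 0.85 + 1.08 + 1.74 + 2.16 = 9.56
Sum of the 15 distinct covariances = 15 × 0.692 = 10.380
σ²_T = ΣVar(i) + 2·Σcov = 9.56 + 2 × 10.380 = 30.320
α = (6/5)·(1 − 9.56/30.320) = 0.822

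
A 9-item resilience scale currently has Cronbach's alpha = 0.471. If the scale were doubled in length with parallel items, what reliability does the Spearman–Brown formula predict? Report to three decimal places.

Length factor m = 2
α' = m·α / (1 + (m−1)·α)
   = 2 × 0.471 / (1 + (2 − 1) × 0.471)
   = 0.9420 / 1.4710 = 0.640

predicted reliability = 0.640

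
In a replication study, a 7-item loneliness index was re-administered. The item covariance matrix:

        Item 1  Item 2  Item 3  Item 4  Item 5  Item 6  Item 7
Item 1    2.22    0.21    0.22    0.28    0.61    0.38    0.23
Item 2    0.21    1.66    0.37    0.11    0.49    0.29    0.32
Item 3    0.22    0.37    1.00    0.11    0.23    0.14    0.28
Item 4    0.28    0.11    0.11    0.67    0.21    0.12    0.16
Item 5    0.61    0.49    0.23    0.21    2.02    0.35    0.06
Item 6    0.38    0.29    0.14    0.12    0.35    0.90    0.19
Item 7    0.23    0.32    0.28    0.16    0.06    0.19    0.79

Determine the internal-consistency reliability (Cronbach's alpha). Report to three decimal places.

Σσᵢ² = 2.22 + 1.66 + 1.00 + 0.67 + 2.02 + 0.90 + 0.79 = 9.26
Σ_{i<j} σ_ij = 5.36
total variance = 9.26 + 2 × 5.36 = 19.98
α = (k/(k−1))·(1 − Σσᵢ²/total variance) = (7/6)·(1 − 9.26/19.98) = 0.626

α = 0.626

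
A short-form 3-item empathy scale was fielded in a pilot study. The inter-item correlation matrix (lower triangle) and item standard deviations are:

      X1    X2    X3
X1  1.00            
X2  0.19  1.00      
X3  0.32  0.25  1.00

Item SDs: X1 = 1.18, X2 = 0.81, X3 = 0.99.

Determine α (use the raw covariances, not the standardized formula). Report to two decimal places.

Σσ²ᵢ = 1.18² + 0.81² + 0.99² = 3.0286
Covariances σ_ij = r_ij · s_i · s_j:
  σ(X1,X2) = 0.19 × 1.18 × 0.81 = 0.1816
  σ(X1,X3) = 0.32 × 1.18 × 0.99 = 0.3738
  σ(X2,X3) = 0.25 × 0.81 × 0.99 = 0.2005
σ²_T = Σσ²ᵢ + 2·Σσ_ij = 3.0286 + 2 × 0.7559 = 4.5404
α = (3/2)·(1 − 3.0286/4.5404) = 0.50

α = 0.50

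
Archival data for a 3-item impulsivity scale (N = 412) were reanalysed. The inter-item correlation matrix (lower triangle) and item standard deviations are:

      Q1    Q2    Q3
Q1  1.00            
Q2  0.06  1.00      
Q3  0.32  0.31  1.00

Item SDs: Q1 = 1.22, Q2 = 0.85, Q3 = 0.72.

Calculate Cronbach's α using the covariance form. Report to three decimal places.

Cronbach's α = 0.421

Σσ²ᵢ = 1.22² + 0.85² + 0.72² = 2.7293
Covariances σ_ij = r_ij · s_i · s_j:
  σ(Q1,Q2) = 0.06 × 1.22 × 0.85 = 0.0622
  σ(Q1,Q3) = 0.32 × 1.22 × 0.72 = 0.2811
  σ(Q2,Q3) = 0.31 × 0.85 × 0.72 = 0.1897
σ²_T = Σσ²ᵢ + 2·Σσ_ij = 2.7293 + 2 × 0.5330 = 3.7953
α = (3/2)·(1 − 2.7293/3.7953) = 0.421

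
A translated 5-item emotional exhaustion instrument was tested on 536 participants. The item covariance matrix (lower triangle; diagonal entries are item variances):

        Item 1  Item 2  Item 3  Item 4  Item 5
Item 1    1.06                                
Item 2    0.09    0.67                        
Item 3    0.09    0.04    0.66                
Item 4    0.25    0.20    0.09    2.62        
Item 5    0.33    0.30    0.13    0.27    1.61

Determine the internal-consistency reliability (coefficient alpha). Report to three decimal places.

α = 0.439

Σσᵢ² = 1.06 + 0.67 + 0.66 + 2.62 + 1.61 = 6.62
Sum of the distinct covariances = 1.79
Var(T) = 6.62 + 2 × 1.79 = 10.20
α = (k/(k−1))·(1 − Σσᵢ²/Var(T)) = (5/4)·(1 − 6.62/10.20) = 0.439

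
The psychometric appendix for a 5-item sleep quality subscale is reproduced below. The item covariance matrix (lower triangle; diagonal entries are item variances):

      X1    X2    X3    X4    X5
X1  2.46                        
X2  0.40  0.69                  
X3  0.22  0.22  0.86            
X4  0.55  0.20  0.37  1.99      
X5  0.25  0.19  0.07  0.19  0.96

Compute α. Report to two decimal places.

ΣVar(i) = 2.46 + 0.69 + 0.86 + 1.99 + 0.96 = 6.96
Sum of off-diagonal covariances = 2.66
σ²_total = 6.96 + 2 × 2.66 = 12.28
α = (k/(k−1))·(1 − ΣVar(i)/σ²_total) = (5/4)·(1 − 6.96/12.28) = 0.54

α = 0.54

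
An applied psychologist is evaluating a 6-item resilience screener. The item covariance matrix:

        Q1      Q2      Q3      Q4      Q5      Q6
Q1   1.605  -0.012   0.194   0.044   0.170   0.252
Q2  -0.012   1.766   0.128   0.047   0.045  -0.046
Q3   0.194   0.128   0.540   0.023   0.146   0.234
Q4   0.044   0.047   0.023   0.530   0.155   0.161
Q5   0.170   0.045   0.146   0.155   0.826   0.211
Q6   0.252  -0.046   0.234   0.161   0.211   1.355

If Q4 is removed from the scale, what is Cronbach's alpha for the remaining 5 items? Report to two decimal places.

α = 0.38

Remaining items: Q1, Q2, Q3, Q5, Q6 (k = 5).
ΣVar(i) = 1.605 + 1.766 + 0.540 + 0.826 + 1.355 = 6.092
Var(T) = 6.092 + 2 × 1.322 = 8.736
α (item deleted) = (5/4)·(1 − 6.092/8.736) = 0.38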